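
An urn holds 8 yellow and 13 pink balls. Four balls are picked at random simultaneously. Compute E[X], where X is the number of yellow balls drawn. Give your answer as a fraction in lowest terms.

32/21

By linearity of expectation, E[X] = Σ P(draw i is yellow); by symmetry each draw (even without replacement) has P(yellow) = 8/21.
E[X] = 4 · 8/21 = 32/21 ≈ 1.5238.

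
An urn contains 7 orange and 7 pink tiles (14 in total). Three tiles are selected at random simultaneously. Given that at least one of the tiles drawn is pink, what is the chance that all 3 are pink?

5/47

P(all 3 pink) = C(7,3)/C(14,3) = 5/52; P(at least one pink) = 1 − C(7,3)/C(14,3) = 47/52.
Since 'all 3 pink' ⊆ 'at least one pink', P(all 3 | at least one) = 5/52 / 47/52 = 5/47 ≈ 0.1064.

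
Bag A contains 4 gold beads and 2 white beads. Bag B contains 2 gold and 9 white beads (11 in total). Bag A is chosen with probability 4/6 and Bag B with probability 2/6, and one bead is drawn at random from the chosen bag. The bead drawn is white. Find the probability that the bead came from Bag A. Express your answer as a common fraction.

22/49

P(white | Bag A) = 1/3; P(white | Bag B) = 9/11.
P(white) = 2/3·1/3 + 1/3·9/11 = 49/99.
By Bayes' rule, P(Bag A | white) = 2/9 / 49/99 = 22/49 ≈ 0.4490.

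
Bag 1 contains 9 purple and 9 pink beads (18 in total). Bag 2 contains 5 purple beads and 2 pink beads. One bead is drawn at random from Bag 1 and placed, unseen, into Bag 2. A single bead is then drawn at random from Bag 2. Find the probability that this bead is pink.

Condition on how many of the transferred beads are pink (from Bag 1: 9 pink of 18; then Bag 2 has 8 total).
  0 pink: C(9,0)C(9,1)/C(18,1) = 1/2; then P = 2/8
  1 pink: C(9,1)C(9,0)/C(18,1) = 1/2; then P = 3/8
P(pink from Bag 2) = 5/16 ≈ 0.3125.

5/16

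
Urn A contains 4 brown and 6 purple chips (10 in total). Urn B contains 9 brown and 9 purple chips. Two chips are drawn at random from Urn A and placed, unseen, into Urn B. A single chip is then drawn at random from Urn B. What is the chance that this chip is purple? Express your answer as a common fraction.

Condition on how many of the transferred chips are purple (from Urn A: 6 purple of 10; then Urn B has 20 total).
  0 purple: C(6,0)C(4,2)/C(10,2) = 2/15; then P = 9/20
  1 purple: C(6,1)C(4,1)/C(10,2) = 8/15; then P = 10/20
  2 purple: C(6,2)C(4,0)/C(10,2) = 1/3; then P = 11/20
P(purple from Urn B) = 51/100 ≈ 0.5100.

51/100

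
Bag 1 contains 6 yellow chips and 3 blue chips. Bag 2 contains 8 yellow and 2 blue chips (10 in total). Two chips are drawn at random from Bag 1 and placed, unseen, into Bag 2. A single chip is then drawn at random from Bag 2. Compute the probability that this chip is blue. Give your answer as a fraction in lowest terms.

2/9

Condition on how many of the transferred chips are blue (from Bag 1: 3 blue of 9; then Bag 2 has 12 total).
  0 blue: C(3,0)C(6,2)/C(9,2) = 5/12; then P = 2/12
  1 blue: C(3,1)C(6,1)/C(9,2) = 1/2; then P = 3/12
  2 blue: C(3,2)C(6,0)/C(9,2) = 1/12; then P = 4/12
P(blue from Bag 2) = 2/9 ≈ 0.2222.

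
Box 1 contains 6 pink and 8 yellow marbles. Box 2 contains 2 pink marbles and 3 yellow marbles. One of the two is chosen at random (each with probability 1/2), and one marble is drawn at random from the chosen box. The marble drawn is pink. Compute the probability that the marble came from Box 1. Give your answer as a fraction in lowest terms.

P(pink | Box 1) = 3/7; P(pink | Box 2) = 2/5.
P(pink) = 1/2·3/7 + 1/2·2/5 = 29/70.
By Bayes' rule, P(Box 1 | pink) = 3/14 / 29/70 = 15/29 ≈ 0.5172.

15/29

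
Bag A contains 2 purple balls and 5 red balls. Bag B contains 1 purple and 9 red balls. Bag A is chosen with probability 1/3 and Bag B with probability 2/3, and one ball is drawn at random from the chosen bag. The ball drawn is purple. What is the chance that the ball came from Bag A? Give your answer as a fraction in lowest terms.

P(purple | Bag A) = 2/7; P(purple | Bag B) = 1/10.
P(purple) = 1/3·2/7 + 2/3·1/10 = 17/105.
By Bayes' rule, P(Bag A | purple) = 2/21 / 17/105 = 10/17 ≈ 0.5882.

10/17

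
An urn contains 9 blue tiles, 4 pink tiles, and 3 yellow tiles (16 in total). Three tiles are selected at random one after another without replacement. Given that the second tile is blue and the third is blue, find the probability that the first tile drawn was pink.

2/7

P(first=pink and the second tile is blue and the third is blue) = (4/16)·(9/15)·(8/14) = 3/35.
P(E) = Σ over first color = 3/20 + 3/35 + 9/140 = 3/10.
By Bayes, P(first=pink | E) = 3/35 / 3/10 = 2/7 ≈ 0.2857.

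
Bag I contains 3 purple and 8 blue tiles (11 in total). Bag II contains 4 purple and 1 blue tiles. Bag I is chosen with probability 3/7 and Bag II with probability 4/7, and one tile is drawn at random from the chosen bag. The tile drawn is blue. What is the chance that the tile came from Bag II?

11/41

P(blue | Bag I) = 8/11; P(blue | Bag II) = 1/5.
P(blue) = 3/7·8/11 + 4/7·1/5 = 164/385.
By Bayes' rule, P(Bag II | blue) = 4/35 / 164/385 = 11/41 ≈ 0.2683.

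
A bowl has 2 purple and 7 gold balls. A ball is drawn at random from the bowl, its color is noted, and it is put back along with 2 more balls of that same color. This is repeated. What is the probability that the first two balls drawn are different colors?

Either purple then gold, or gold then purple; after the first draw the total is 11.
P = (2/9)·(7/11) + (7/9)·(2/11) = 28/99 ≈ 0.2828.

28/99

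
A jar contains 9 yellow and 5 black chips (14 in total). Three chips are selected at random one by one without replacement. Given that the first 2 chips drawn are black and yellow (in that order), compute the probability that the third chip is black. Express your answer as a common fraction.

1/3

After removing 1 yellow, 1 black, the jar has 4 black out of 12 remaining.
P(third is black | given) = 4/12 = 1/3 ≈ 0.3333.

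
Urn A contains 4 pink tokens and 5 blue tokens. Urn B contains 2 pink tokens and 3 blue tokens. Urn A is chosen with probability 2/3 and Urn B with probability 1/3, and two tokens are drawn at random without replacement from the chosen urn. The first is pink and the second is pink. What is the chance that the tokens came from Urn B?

P(E | Urn A) = 1/6; P(E | Urn B) = 1/10.
P(E) = 2/3·1/6 + 1/3·1/10 = 13/90.
By Bayes' rule, P(Urn B | E) = 1/30 / 13/90 = 3/13 ≈ 0.2308.

3/13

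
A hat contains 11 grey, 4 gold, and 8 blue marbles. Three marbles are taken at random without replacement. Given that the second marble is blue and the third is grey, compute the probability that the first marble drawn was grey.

P(first=grey and the second marble is blue and the third is grey) = (11/23)·(8/22)·(10/21) = 40/483.
P(E) = Σ over first color = 40/483 + 16/483 + 4/69 = 4/23.
By Bayes, P(first=grey | E) = 40/483 / 4/23 = 10/21 ≈ 0.4762.

10/21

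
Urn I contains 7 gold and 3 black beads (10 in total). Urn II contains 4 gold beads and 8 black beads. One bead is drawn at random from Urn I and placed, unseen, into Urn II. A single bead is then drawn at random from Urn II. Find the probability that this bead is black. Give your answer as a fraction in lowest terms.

83/130

Condition on how many of the transferred beads are black (from Urn I: 3 black of 10; then Urn II has 13 total).
  0 black: C(3,0)C(7,1)/C(10,1) = 7/10; then P = 8/13
  1 black: C(3,1)C(7,0)/C(10,1) = 3/10; then P = 9/13
P(black from Urn II) = 83/130 ≈ 0.6385.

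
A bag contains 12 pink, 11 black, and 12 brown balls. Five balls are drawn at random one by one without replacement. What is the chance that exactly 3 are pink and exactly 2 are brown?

Unordered draws without replacement: count favorable combinations over C(35,5).
Favorable = C(12,3) · C(11,0) · C(12,2) = 14520; total = C(35,5) = 324632.
P = 14520/324632 = 165/3689 ≈ 0.0447.

165/3689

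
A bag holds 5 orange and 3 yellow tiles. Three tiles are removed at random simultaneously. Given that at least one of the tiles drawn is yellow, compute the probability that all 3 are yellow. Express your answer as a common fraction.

P(all 3 yellow) = C(3,3)/C(8,3) = 1/56; P(at least one yellow) = 1 − C(5,3)/C(8,3) = 23/28.
Since 'all 3 yellow' ⊆ 'at least one yellow', P(all 3 | at least one) = 1/56 / 23/28 = 1/46 ≈ 0.0217.

1/46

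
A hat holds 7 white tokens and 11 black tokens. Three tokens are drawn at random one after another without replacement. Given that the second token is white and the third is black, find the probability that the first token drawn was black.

P(first=black and the second token is white and the third is black) = (11/18)·(7/17)·(10/16) = 385/2448.
P(E) = Σ over first color = 77/816 + 385/2448 = 77/306.
By Bayes, P(first=black | E) = 385/2448 / 77/306 = 5/8 ≈ 0.6250.

5/8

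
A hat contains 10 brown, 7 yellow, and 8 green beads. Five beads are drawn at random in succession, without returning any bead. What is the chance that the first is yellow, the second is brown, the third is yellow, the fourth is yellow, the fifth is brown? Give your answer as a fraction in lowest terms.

3/1012

Multiply the conditional probability of each draw in order, without replacement, so each draw removes one from its color and from the total.
P = (7/25) · (10/24) · (6/23) · (5/22) · (9/21) = 3/1012 ≈ 0.0030.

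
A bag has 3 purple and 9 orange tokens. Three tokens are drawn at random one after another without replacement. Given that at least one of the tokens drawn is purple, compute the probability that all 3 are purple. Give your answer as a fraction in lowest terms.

P(all 3 purple) = C(3,3)/C(12,3) = 1/220; P(at least one purple) = 1 − C(9,3)/C(12,3) = 34/55.
Since 'all 3 purple' ⊆ 'at least one purple', P(all 3 | at least one) = 1/220 / 34/55 = 1/136 ≈ 0.0074.

1/136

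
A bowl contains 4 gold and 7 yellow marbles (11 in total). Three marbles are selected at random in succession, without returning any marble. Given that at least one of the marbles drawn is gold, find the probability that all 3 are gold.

P(all 3 gold) = C(4,3)/C(11,3) = 4/165; P(at least one gold) = 1 − C(7,3)/C(11,3) = 26/33.
Since 'all 3 gold' ⊆ 'at least one gold', P(all 3 | at least one) = 4/165 / 26/33 = 2/65 ≈ 0.0308.

2/65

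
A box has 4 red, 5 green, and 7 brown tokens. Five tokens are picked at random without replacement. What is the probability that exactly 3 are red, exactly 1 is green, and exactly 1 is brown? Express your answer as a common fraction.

5/156

Unordered draws without replacement: count favorable combinations over C(16,5).
Favorable = C(4,3) · C(5,1) · C(7,1) = 140; total = C(16,5) = 4368.
P = 140/4368 = 5/156 ≈ 0.0321.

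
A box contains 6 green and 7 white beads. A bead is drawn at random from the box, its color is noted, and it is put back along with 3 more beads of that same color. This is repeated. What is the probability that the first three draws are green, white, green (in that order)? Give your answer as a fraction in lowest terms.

Track the composition after each reinforcement of +3.
P = (6/13) · (7/16) · (9/19) = 189/1976 ≈ 0.0956.

189/1976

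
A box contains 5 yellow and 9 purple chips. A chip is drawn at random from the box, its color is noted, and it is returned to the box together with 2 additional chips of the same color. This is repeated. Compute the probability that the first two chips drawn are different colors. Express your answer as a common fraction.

45/112

Either yellow then purple, or purple then yellow; after the first draw the total is 16.
P = (5/14)·(9/16) + (9/14)·(5/16) = 45/112 ≈ 0.4018.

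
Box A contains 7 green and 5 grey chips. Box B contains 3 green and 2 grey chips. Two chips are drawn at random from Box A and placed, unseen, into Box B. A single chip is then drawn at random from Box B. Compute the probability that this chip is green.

Condition on how many of the transferred chips are green (from Box A: 7 green of 12; then Box B has 7 total).
  0 green: C(7,0)C(5,2)/C(12,2) = 5/33; then P = 3/7
  1 green: C(7,1)C(5,1)/C(12,2) = 35/66; then P = 4/7
  2 green: C(7,2)C(5,0)/C(12,2) = 7/22; then P = 5/7
P(green from Box B) = 25/42 ≈ 0.5952.

25/42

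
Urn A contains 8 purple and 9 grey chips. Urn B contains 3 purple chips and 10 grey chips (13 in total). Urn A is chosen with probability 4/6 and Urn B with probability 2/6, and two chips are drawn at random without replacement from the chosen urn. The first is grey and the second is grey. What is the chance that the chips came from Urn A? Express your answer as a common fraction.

P(E | Urn A) = 9/34; P(E | Urn B) = 15/26.
P(E) = 2/3·9/34 + 1/3·15/26 = 163/442.
By Bayes' rule, P(Urn A | E) = 3/17 / 163/442 = 78/163 ≈ 0.4785.

78/163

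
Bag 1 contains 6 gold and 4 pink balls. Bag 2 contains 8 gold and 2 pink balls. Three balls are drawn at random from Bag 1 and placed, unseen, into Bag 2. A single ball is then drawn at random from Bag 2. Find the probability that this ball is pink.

Condition on how many of the transferred balls are pink (from Bag 1: 4 pink of 10; then Bag 2 has 13 total).
  0 pink: C(4,0)C(6,3)/C(10,3) = 1/6; then P = 2/13
  1 pink: C(4,1)C(6,2)/C(10,3) = 1/2; then P = 3/13
  2 pink: C(4,2)C(6,1)/C(10,3) = 3/10; then P = 4/13
  3 pink: C(4,3)C(6,0)/C(10,3) = 1/30; then P = 5/13
P(pink from Bag 2) = 16/65 ≈ 0.2462.

16/65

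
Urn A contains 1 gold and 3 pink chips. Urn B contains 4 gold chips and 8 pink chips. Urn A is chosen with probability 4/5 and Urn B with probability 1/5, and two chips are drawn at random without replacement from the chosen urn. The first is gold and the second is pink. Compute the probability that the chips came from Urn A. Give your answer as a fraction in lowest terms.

P(E | Urn A) = 1/4; P(E | Urn B) = 8/33.
P(E) = 4/5·1/4 + 1/5·8/33 = 41/165.
By Bayes' rule, P(Urn A | E) = 1/5 / 41/165 = 33/41 ≈ 0.8049.

33/41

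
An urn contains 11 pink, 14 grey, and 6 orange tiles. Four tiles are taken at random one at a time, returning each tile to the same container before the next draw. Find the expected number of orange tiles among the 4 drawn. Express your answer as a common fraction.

By linearity of expectation, E[X] = Σ P(draw i is orange); each independent draw has P(orange) = 6/31.
E[X] = 4 · 6/31 = 24/31 ≈ 0.7742.

24/31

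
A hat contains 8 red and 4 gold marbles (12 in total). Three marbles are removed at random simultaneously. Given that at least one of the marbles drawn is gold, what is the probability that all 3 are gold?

1/41

P(all 3 gold) = C(4,3)/C(12,3) = 1/55; P(at least one gold) = 1 − C(8,3)/C(12,3) = 41/55.
Since 'all 3 gold' ⊆ 'at least one gold', P(all 3 | at least one) = 1/55 / 41/55 = 1/41 ≈ 0.0244.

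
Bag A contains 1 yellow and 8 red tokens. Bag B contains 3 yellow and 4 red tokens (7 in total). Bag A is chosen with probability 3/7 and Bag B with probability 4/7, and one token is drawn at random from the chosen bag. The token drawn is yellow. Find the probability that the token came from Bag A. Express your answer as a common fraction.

7/43

P(yellow | Bag A) = 1/9; P(yellow | Bag B) = 3/7.
P(yellow) = 3/7·1/9 + 4/7·3/7 = 43/147.
By Bayes' rule, P(Bag A | yellow) = 1/21 / 43/147 = 7/43 ≈ 0.1628.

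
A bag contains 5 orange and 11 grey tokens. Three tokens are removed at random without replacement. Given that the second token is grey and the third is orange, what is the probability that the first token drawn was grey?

5/7

P(first=grey and the second token is grey and the third is orange) = (11/16)·(10/15)·(5/14) = 55/336.
P(E) = Σ over first color = 11/168 + 55/336 = 11/48.
By Bayes, P(first=grey | E) = 55/336 / 11/48 = 5/7 ≈ 0.7143.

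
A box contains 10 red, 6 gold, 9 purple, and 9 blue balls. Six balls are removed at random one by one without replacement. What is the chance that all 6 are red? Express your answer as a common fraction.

Unordered draws without replacement: count favorable combinations over C(34,6).
Favorable = C(10,6) · C(6,0) · C(9,0) · C(9,0) = 210; total = C(34,6) = 1344904.
P = 210/1344904 = 105/672452 ≈ 0.0002.

105/672452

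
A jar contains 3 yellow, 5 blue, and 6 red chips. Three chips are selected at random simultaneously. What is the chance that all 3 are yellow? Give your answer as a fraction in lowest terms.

Unordered draws without replacement: count favorable combinations over C(14,3).
Favorable = C(3,3) · C(5,0) · C(6,0) = 1; total = C(14,3) = 364.
P = 1/364 = 1/364 ≈ 0.0027.

1/364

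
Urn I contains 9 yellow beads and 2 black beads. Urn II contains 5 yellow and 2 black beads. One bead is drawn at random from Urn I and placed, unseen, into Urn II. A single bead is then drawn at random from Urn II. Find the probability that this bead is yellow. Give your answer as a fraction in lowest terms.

Condition on how many of the transferred beads are yellow (from Urn I: 9 yellow of 11; then Urn II has 8 total).
  0 yellow: C(9,0)C(2,1)/C(11,1) = 2/11; then P = 5/8
  1 yellow: C(9,1)C(2,0)/C(11,1) = 9/11; then P = 6/8
P(yellow from Urn II) = 8/11 ≈ 0.7273.

8/11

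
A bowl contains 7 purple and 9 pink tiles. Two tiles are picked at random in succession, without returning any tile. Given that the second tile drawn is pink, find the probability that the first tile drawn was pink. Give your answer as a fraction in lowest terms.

8/15

P(first=pink and the second tile drawn is pink) = (9/16)·(8/15) = 3/10.
P(the second tile drawn is pink) = Σ over first color = 21/80 + 3/10 = 9/16.
By Bayes, P(first=pink | the second tile drawn is pink) = 3/10 / 9/16 = 8/15 ≈ 0.5333.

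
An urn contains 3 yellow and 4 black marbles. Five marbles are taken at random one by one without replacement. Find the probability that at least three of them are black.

5/7

Sum the hypergeometric tail for j = 3,…,4 black marbles.
Favorable = C(4,3)·C(3,2) + C(4,4)·C(3,1) = 15; total = C(7,5) = 21.
P = 15/21 = 5/7 ≈ 0.7143.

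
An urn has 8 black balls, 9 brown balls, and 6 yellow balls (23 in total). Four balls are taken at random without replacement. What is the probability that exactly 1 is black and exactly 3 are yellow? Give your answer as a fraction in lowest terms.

32/1771

Unordered draws without replacement: count favorable combinations over C(23,4).
Favorable = C(8,1) · C(9,0) · C(6,3) = 160; total = C(23,4) = 8855.
P = 160/8855 = 32/1771 ≈ 0.0181.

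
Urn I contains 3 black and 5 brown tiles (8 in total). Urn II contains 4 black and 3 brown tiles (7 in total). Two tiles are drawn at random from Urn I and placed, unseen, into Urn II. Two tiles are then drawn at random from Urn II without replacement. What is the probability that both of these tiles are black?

Condition on how many of the transferred tiles are black (from Urn I: 3 black of 8; then Urn II has 9 total).
  0 black: C(3,0)C(5,2)/C(8,2) = 5/14; then P = C(4,2)/C(9,2) = 1/6
  1 black: C(3,1)C(5,1)/C(8,2) = 15/28; then P = C(5,2)/C(9,2) = 5/18
  2 black: C(3,2)C(5,0)/C(8,2) = 3/28; then P = C(6,2)/C(9,2) = 5/12
P(both black) = 85/336 ≈ 0.2530.

85/336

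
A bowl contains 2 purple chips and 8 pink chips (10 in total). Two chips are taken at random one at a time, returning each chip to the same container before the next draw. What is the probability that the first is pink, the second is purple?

Multiply the conditional probability of each draw in order, with replacement (the composition resets each draw).
P = (8/10) · (2/10) = 4/25 ≈ 0.1600.

4/25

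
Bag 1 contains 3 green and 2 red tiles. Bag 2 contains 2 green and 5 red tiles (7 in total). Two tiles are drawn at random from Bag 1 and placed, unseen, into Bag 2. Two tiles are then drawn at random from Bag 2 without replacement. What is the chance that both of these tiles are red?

Condition on how many of the transferred tiles are red (from Bag 1: 2 red of 5; then Bag 2 has 9 total).
  0 red: C(2,0)C(3,2)/C(5,2) = 3/10; then P = C(5,2)/C(9,2) = 5/18
  1 red: C(2,1)C(3,1)/C(5,2) = 3/5; then P = C(6,2)/C(9,2) = 5/12
  2 red: C(2,2)C(3,0)/C(5,2) = 1/10; then P = C(7,2)/C(9,2) = 7/12
P(both red) = 47/120 ≈ 0.3917.

47/120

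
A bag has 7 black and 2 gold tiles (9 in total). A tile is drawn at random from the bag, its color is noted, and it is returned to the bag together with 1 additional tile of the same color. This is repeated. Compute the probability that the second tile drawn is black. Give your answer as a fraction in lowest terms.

Condition on the first draw. If first is black (prob 7/9), second-black has prob (8)/(10); if not (prob 2/9), it has prob 7/(10).
P = (7/9)·(8/10) + (2/9)·(7/10) = 7/9 ≈ 0.7778.

7/9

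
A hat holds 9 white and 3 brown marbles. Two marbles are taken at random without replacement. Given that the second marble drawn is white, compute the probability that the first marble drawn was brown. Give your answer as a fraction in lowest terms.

3/11

P(first=brown and the second marble drawn is white) = (3/12)·(9/11) = 9/44.
P(the second marble drawn is white) = Σ over first color = 6/11 + 9/44 = 3/4.
By Bayes, P(first=brown | the second marble drawn is white) = 9/44 / 3/4 = 3/11 ≈ 0.2727.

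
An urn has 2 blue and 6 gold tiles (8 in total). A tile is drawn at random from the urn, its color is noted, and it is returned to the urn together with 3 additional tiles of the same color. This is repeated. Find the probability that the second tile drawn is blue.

Condition on the first draw. If first is blue (prob 2/8), second-blue has prob (5)/(11); if not (prob 6/8), it has prob 2/(11).
P = (2/8)·(5/11) + (6/8)·(2/11) = 1/4 ≈ 0.2500.

1/4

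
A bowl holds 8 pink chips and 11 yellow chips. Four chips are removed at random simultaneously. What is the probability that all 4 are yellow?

Unordered draws without replacement: count favorable combinations over C(19,4).
Favorable = C(8,0) · C(11,4) = 330; total = C(19,4) = 3876.
P = 330/3876 = 55/646 ≈ 0.0851.

55/646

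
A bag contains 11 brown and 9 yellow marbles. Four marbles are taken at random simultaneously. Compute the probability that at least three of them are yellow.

Sum the hypergeometric tail for j = 3,…,4 yellow marbles.
Favorable = C(9,3)·C(11,1) + C(9,4)·C(11,0) = 1050; total = C(20,4) = 4845.
P = 1050/4845 = 70/323 ≈ 0.2167.

70/323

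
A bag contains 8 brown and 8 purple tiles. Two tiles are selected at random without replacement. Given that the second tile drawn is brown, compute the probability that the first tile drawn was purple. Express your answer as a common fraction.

P(first=purple and the second tile drawn is brown) = (8/16)·(8/15) = 4/15.
P(the second tile drawn is brown) = Σ over first color = 7/30 + 4/15 = 1/2.
By Bayes, P(first=purple | the second tile drawn is brown) = 4/15 / 1/2 = 8/15 ≈ 0.5333.

8/15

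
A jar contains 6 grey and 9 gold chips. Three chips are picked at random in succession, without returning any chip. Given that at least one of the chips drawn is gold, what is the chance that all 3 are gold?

P(all 3 gold) = C(9,3)/C(15,3) = 12/65; P(at least one gold) = 1 − C(6,3)/C(15,3) = 87/91.
Since 'all 3 gold' ⊆ 'at least one gold', P(all 3 | at least one) = 12/65 / 87/91 = 28/145 ≈ 0.1931.

28/145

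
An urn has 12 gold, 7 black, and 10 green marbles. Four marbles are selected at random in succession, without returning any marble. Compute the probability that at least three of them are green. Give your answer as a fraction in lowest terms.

Sum the hypergeometric tail for j = 3,…,4 green marbles.
Favorable = C(10,3)·C(19,1) + C(10,4)·C(19,0) = 2490; total = C(29,4) = 23751.
P = 2490/23751 = 830/7917 ≈ 0.1048.

830/7917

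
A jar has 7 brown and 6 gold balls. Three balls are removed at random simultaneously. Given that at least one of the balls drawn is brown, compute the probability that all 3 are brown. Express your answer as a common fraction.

P(all 3 brown) = C(7,3)/C(13,3) = 35/286; P(at least one brown) = 1 − C(6,3)/C(13,3) = 133/143.
Since 'all 3 brown' ⊆ 'at least one brown', P(all 3 | at least one) = 35/286 / 133/143 = 5/38 ≈ 0.1316.

5/38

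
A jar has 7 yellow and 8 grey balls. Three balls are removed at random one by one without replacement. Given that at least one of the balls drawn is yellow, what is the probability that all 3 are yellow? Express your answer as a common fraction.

5/57

P(all 3 yellow) = C(7,3)/C(15,3) = 1/13; P(at least one yellow) = 1 − C(8,3)/C(15,3) = 57/65.
Since 'all 3 yellow' ⊆ 'at least one yellow', P(all 3 | at least one) = 1/13 / 57/65 = 5/57 ≈ 0.0877.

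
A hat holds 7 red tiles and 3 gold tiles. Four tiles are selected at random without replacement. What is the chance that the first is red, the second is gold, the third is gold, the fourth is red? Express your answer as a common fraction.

Multiply the conditional probability of each draw in order, without replacement, so each draw removes one from its color and from the total.
P = (7/10) · (3/9) · (2/8) · (6/7) = 1/20 ≈ 0.0500.

1/20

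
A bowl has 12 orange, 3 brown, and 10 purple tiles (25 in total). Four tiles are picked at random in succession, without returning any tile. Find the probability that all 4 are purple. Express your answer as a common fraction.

21/1265

Unordered draws without replacement: count favorable combinations over C(25,4).
Favorable = C(12,0) · C(3,0) · C(10,4) = 210; total = C(25,4) = 12650.
P = 210/12650 = 21/1265 ≈ 0.0166.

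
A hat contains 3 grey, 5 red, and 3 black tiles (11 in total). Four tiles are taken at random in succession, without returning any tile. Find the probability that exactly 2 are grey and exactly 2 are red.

Unordered draws without replacement: count favorable combinations over C(11,4).
Favorable = C(3,2) · C(5,2) · C(3,0) = 30; total = C(11,4) = 330.
P = 30/330 = 1/11 ≈ 0.0909.

1/11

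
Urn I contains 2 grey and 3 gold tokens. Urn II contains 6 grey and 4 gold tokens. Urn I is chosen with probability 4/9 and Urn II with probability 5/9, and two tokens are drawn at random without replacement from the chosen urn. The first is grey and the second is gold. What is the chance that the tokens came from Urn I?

9/19

P(E | Urn I) = 3/10; P(E | Urn II) = 4/15.
P(E) = 4/9·3/10 + 5/9·4/15 = 38/135.
By Bayes' rule, P(Urn I | E) = 2/15 / 38/135 = 9/19 ≈ 0.4737.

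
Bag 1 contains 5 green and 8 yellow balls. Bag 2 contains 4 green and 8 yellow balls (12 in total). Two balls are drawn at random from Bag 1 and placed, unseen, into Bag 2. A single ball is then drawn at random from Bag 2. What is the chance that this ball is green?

31/91

Condition on how many of the transferred balls are green (from Bag 1: 5 green of 13; then Bag 2 has 14 total).
  0 green: C(5,0)C(8,2)/C(13,2) = 14/39; then P = 4/14
  1 green: C(5,1)C(8,1)/C(13,2) = 20/39; then P = 5/14
  2 green: C(5,2)C(8,0)/C(13,2) = 5/39; then P = 6/14
P(green from Bag 2) = 31/91 ≈ 0.3407.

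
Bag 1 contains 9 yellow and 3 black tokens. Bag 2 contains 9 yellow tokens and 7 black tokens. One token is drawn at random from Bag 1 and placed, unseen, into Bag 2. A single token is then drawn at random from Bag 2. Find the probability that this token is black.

29/68

Condition on how many of the transferred tokens are black (from Bag 1: 3 black of 12; then Bag 2 has 17 total).
  0 black: C(3,0)C(9,1)/C(12,1) = 3/4; then P = 7/17
  1 black: C(3,1)C(9,0)/C(12,1) = 1/4; then P = 8/17
P(black from Bag 2) = 29/68 ≈ 0.4265.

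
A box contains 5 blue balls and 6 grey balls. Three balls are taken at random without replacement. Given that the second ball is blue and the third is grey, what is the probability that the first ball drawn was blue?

4/9

P(first=blue and the second ball is blue and the third is grey) = (5/11)·(4/10)·(6/9) = 4/33.
P(E) = Σ over first color = 4/33 + 5/33 = 3/11.
By Bayes, P(first=blue | E) = 4/33 / 3/11 = 4/9 ≈ 0.4444.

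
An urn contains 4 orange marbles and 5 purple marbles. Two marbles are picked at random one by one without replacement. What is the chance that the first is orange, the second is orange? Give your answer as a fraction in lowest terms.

1/6

Multiply the conditional probability of each draw in order, without replacement, so each draw removes one from its color and from the total.
P = (4/9) · (3/8) = 1/6 ≈ 0.1667.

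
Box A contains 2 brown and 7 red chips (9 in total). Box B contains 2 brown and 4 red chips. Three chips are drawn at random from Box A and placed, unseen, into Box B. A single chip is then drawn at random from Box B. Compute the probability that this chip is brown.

8/27

Condition on how many of the transferred chips are brown (from Box A: 2 brown of 9; then Box B has 9 total).
  0 brown: C(2,0)C(7,3)/C(9,3) = 5/12; then P = 2/9
  1 brown: C(2,1)C(7,2)/C(9,3) = 1/2; then P = 3/9
  2 brown: C(2,2)C(7,1)/C(9,3) = 1/12; then P = 4/9
P(brown from Box B) = 8/27 ≈ 0.2963.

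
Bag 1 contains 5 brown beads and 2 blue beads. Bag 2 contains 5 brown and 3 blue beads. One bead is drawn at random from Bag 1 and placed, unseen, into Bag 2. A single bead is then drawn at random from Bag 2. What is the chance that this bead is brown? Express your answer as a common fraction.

Condition on how many of the transferred beads are brown (from Bag 1: 5 brown of 7; then Bag 2 has 9 total).
  0 brown: C(5,0)C(2,1)/C(7,1) = 2/7; then P = 5/9
  1 brown: C(5,1)C(2,0)/C(7,1) = 5/7; then P = 6/9
P(brown from Bag 2) = 40/63 ≈ 0.6349.

40/63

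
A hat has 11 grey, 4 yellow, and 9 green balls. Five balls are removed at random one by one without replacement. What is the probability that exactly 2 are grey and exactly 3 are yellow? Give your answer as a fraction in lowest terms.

Unordered draws without replacement: count favorable combinations over C(24,5).
Favorable = C(11,2) · C(4,3) · C(9,0) = 220; total = C(24,5) = 42504.
P = 220/42504 = 5/966 ≈ 0.0052.

5/966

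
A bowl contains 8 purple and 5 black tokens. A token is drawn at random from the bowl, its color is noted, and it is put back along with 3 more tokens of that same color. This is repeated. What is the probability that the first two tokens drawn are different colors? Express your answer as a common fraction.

5/13

Either black then purple, or purple then black; after the first draw the total is 16.
P = (5/13)·(8/16) + (8/13)·(5/16) = 5/13 ≈ 0.3846.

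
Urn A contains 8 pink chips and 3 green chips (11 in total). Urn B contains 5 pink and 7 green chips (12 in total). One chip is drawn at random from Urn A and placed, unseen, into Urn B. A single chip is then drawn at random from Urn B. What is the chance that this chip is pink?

63/143

Condition on how many of the transferred chips are pink (from Urn A: 8 pink of 11; then Urn B has 13 total).
  0 pink: C(8,0)C(3,1)/C(11,1) = 3/11; then P = 5/13
  1 pink: C(8,1)C(3,0)/C(11,1) = 8/11; then P = 6/13
P(pink from Urn B) = 63/143 ≈ 0.4406.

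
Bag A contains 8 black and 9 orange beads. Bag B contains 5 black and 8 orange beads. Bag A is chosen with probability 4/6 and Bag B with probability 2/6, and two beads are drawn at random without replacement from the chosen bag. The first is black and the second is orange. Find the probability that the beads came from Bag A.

P(E | Bag A) = 9/34; P(E | Bag B) = 10/39.
P(E) = 2/3·9/34 + 1/3·10/39 = 521/1989.
By Bayes' rule, P(Bag A | E) = 3/17 / 521/1989 = 351/521 ≈ 0.6737.

351/521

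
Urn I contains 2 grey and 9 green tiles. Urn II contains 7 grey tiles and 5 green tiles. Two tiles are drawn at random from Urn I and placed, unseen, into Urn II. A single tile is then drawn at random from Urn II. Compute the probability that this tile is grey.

Condition on how many of the transferred tiles are grey (from Urn I: 2 grey of 11; then Urn II has 14 total).
  0 grey: C(2,0)C(9,2)/C(11,2) = 36/55; then P = 7/14
  1 grey: C(2,1)C(9,1)/C(11,2) = 18/55; then P = 8/14
  2 grey: C(2,2)C(9,0)/C(11,2) = 1/55; then P = 9/14
P(grey from Urn II) = 81/154 ≈ 0.5260.

81/154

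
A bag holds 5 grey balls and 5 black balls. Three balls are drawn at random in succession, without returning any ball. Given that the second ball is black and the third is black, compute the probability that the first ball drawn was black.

P(first=black and the second ball is black and the third is black) = (5/10)·(4/9)·(3/8) = 1/12.
P(E) = Σ over first color = 5/36 + 1/12 = 2/9.
By Bayes, P(first=black | E) = 1/12 / 2/9 = 3/8 ≈ 0.3750.

3/8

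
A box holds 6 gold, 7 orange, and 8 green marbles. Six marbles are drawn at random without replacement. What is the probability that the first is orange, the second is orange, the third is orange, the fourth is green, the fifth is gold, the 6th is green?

7/3876

Multiply the conditional probability of each draw in order, without replacement, so each draw removes one from its color and from the total.
P = (7/21) · (6/20) · (5/19) · (8/18) · (6/17) · (7/16) = 7/3876 ≈ 0.0018.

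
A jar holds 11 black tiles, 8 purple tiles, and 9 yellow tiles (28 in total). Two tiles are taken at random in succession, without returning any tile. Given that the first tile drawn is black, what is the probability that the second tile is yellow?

1/3

After removing 1 black, the jar has 9 yellow out of 27 remaining.
P(second is yellow | given) = 9/27 = 1/3 ≈ 0.3333.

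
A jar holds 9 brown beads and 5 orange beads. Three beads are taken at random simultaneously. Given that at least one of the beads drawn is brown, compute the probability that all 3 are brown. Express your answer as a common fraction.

P(all 3 brown) = C(9,3)/C(14,3) = 3/13; P(at least one brown) = 1 − C(5,3)/C(14,3) = 177/182.
Since 'all 3 brown' ⊆ 'at least one brown', P(all 3 | at least one) = 3/13 / 177/182 = 14/59 ≈ 0.2373.

14/59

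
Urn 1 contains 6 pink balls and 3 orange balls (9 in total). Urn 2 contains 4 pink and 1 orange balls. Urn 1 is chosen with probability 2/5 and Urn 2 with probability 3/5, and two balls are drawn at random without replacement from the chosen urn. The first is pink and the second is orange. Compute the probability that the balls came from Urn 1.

5/11

P(E | Urn 1) = 1/4; P(E | Urn 2) = 1/5.
P(E) = 2/5·1/4 + 3/5·1/5 = 11/50.
By Bayes' rule, P(Urn 1 | E) = 1/10 / 11/50 = 5/11 ≈ 0.4545.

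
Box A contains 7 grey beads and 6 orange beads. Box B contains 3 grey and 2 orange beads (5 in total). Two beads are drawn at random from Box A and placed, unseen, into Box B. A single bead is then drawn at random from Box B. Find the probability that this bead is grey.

53/91

Condition on how many of the transferred beads are grey (from Box A: 7 grey of 13; then Box B has 7 total).
  0 grey: C(7,0)C(6,2)/C(13,2) = 5/26; then P = 3/7
  1 grey: C(7,1)C(6,1)/C(13,2) = 7/13; then P = 4/7
  2 grey: C(7,2)C(6,0)/C(13,2) = 7/26; then P = 5/7
P(grey from Box B) = 53/91 ≈ 0.5824.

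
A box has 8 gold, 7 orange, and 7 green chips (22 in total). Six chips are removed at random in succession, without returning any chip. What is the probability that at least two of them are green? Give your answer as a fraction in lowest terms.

631/969

Sum the hypergeometric tail for j = 2,…,6 green chips.
Favorable = C(7,2)·C(15,4) + C(7,3)·C(15,3) + C(7,4)·C(15,2) + C(7,5)·C(15,1) + C(7,6)·C(15,0) = 48587; total = C(22,6) = 74613.
P = 48587/74613 = 631/969 ≈ 0.6512.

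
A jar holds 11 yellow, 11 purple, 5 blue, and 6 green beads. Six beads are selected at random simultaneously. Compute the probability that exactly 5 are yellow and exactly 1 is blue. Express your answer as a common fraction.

15/7192

Unordered draws without replacement: count favorable combinations over C(33,6).
Favorable = C(11,5) · C(11,0) · C(5,1) · C(6,0) = 2310; total = C(33,6) = 1107568.
P = 2310/1107568 = 15/7192 ≈ 0.0021.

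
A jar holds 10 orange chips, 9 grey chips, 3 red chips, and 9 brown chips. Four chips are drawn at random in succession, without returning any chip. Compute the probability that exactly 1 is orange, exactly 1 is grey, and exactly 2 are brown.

Unordered draws without replacement: count favorable combinations over C(31,4).
Favorable = C(10,1) · C(9,1) · C(3,0) · C(9,2) = 3240; total = C(31,4) = 31465.
P = 3240/31465 = 648/6293 ≈ 0.1030.

648/6293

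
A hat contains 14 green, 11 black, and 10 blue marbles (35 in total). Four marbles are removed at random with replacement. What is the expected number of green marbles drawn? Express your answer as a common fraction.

8/5

By linearity of expectation, E[X] = Σ P(draw i is green); each independent draw has P(green) = 14/35.
E[X] = 4 · 14/35 = 8/5 ≈ 1.6000.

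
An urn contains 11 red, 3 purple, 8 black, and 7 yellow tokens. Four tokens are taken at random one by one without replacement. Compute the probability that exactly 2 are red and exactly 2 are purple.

55/7917

Unordered draws without replacement: count favorable combinations over C(29,4).
Favorable = C(11,2) · C(3,2) · C(8,0) · C(7,0) = 165; total = C(29,4) = 23751.
P = 165/23751 = 55/7917 ≈ 0.0069.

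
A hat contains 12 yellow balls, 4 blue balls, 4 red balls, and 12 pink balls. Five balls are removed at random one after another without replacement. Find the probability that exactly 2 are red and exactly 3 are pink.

Unordered draws without replacement: count favorable combinations over C(32,5).
Favorable = C(12,0) · C(4,0) · C(4,2) · C(12,3) = 1320; total = C(32,5) = 201376.
P = 1320/201376 = 165/25172 ≈ 0.0066.

165/25172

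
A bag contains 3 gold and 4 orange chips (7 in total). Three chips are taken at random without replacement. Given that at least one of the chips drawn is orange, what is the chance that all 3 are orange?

P(all 3 orange) = C(4,3)/C(7,3) = 4/35; P(at least one orange) = 1 − C(3,3)/C(7,3) = 34/35.
Since 'all 3 orange' ⊆ 'at least one orange', P(all 3 | at least one) = 4/35 / 34/35 = 2/17 ≈ 0.1176.

2/17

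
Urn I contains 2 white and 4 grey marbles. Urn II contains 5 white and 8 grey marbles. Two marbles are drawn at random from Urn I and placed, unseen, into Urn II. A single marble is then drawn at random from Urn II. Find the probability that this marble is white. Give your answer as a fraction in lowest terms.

17/45

Condition on how many of the transferred marbles are white (from Urn I: 2 white of 6; then Urn II has 15 total).
  0 white: C(2,0)C(4,2)/C(6,2) = 2/5; then P = 5/15
  1 white: C(2,1)C(4,1)/C(6,2) = 8/15; then P = 6/15
  2 white: C(2,2)C(4,0)/C(6,2) = 1/15; then P = 7/15
P(white from Urn II) = 17/45 ≈ 0.3778.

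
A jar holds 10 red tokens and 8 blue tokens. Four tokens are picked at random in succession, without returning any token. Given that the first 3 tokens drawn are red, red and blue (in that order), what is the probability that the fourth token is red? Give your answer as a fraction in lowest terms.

After removing 2 red, 1 blue, the jar has 8 red out of 15 remaining.
P(fourth is red | given) = 8/15 ≈ 0.5333.

8/15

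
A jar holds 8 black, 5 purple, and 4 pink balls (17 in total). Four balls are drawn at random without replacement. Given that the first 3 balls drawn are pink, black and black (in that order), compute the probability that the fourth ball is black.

After removing 2 black, 1 pink, the jar has 6 black out of 14 remaining.
P(fourth is black | given) = 6/14 = 3/7 ≈ 0.4286.

3/7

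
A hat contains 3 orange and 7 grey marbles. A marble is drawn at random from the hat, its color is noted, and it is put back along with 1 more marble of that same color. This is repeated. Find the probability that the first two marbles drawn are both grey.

28/55

After a grey draw the hat holds 8 grey out of 11.
P = (7/10)·(8/11) = 28/55 ≈ 0.5091.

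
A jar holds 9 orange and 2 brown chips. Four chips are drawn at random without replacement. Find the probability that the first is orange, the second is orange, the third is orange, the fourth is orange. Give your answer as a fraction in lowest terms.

Multiply the conditional probability of each draw in order, without replacement, so each draw removes one from its color and from the total.
P = (9/11) · (8/10) · (7/9) · (6/8) = 21/55 ≈ 0.3818.

21/55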